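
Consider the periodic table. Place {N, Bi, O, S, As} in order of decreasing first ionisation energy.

N is in period 2, group 15; O is in period 2, group 16; S is in period 3, group 16; As is in period 4, group 15; Bi is in period 6, group 15.
Removing the outermost electron gets harder across a period and easier down a group.
Here both period and group differ, so the two effects have to be weighed against each other.
As > Bi: As sits above Bi in group 15, so the down-group effect alone puts As higher.
S > As: relative to As, both the across-period and down-group shifts push S's first ionization energy up.
O > S: O sits above S in group 16, so the down-group effect alone puts O higher.
N > O: this pair runs against the simple trend — see the exception note.
Note the exception: N has a higher first ionization energy than O, contrary to the simple trend — pairing an electron in O's 2p⁴ costs repulsion energy, so O ionizes more easily than half-filled N (2p³).
Approximate values (kJ/mol): N 1402, O 1314, S 1000, As 947, Bi 703.
So from highest to lowest: N > O > S > As > Bi.

N > O > S > As > Bi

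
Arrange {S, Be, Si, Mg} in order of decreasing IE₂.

S > Be > Si > Mg

The second ionization energy removes an electron from the +1 ion. For each element: S⁺ still has 5 valence electrons; Be⁺ still has 1 valence electron; Si⁺ still has 3 valence electrons; Mg⁺ still has 1 valence electron.
All are still removing valence electrons, so compare the +1 ions as you would atoms: IE_2 generally rises across a period (higher Z_eff) and falls down a group (larger shell), subject to the usual subshell exceptions.
Valence configurations: S⁺ [Ne]3s²3p³, Be⁺ [He]2s¹, Si⁺ [Ne]3s²3p¹, Mg⁺ [Ne]3s¹.
The numbers (kJ/mol): S 2252, Be 1757, Si 1577, Mg 1451.
So the second ionization energies run Mg < Si < Be < S.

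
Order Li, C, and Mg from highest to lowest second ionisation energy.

The second ionization energy removes an electron from the +1 ion. For each element: Li⁺ is the bare [He] core; C⁺ still has 3 valence electrons; Mg⁺ still has 1 valence electron.
Core electrons are held far more tightly than valence electrons, so Li tops the IE_2 order.
Valence configurations: C⁺ [He]2s²2p¹, Mg⁺ [Ne]3s¹.
Approximate IE_2 values (kJ/mol): Li 7298, C 2353, Mg 1451.
Hence IE_2: Mg < C < Li.

Li > C > Mg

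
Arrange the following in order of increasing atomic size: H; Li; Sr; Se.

H, Se, Li, Sr

H is in period 1, group 1; Li is in period 2, group 1; Se is in period 4, group 16; Sr is in period 5, group 2.
Radius decreases left→right (rising Z_eff, same n) and increases top→bottom (higher n).
Here both period and group differ, so the two effects have to be weighed against each other.
Se > H: the two effects oppose for this pair; the down-group effect wins (116 vs 32 pm).
Li > Se: the two effects oppose for this pair; the across-period effect wins (133 vs 116 pm).
Sr > Li: period and group pull opposite ways; the down-group shift dominates (185 vs 133 pm).
Approximate values (pm): H 32, Li 133, Se 116, Sr 185.
So from smallest to largest: H < Se < Li < Sr.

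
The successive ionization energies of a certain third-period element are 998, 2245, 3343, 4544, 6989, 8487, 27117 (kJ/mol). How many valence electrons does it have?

6

Look for the largest jump between consecutive ionization energies: IE7/IE6 ≈ 3.2, far larger than any earlier ratio.
That jump marks the point where a core electron is being removed. So the atom has 6 valence electrons.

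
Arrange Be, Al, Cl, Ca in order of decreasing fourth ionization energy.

IE_4 is the cost of taking one more electron from the +3 cation: Be³⁺ is already 1 electron into the core; Al³⁺ is the bare [Ne] core; Cl³⁺ still has 4 valence electrons; Ca³⁺ is already 1 electron into the core.
Core electrons are held far more tightly than valence electrons, so Ca, Al and Be top the IE_4 order.
Tabulated IE_4 (kJ/mol): Be 21007, Al 11577, Cl 5159, Ca 6491.
Putting it together, IE_4: Cl < Ca < Al < Be.

Be, Al, Ca, Cl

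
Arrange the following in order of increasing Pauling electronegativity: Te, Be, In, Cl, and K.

Atoms toward the upper right of the periodic table pull bonding electrons most strongly.
Here both period and group differ, so the two effects have to be weighed against each other.
Be > K: both effects reinforce here, so Be is clearly the higher of the two.
In > Be: period and group pull opposite ways; the across-period shift dominates (1.78 vs 1.57).
Te > In: both are in period 5; the period trend gives Te the larger value.
Cl > Te: relative to Te, both the across-period and down-group shifts push Cl's electronegativity up.
Tabulated electronegativity (Pauling): Be 1.57, Cl 3.16, K 0.82, In 1.78, Te 2.10.
So from lowest to highest: K < Be < In < Te < Cl.

K, Be, In, Te, Cl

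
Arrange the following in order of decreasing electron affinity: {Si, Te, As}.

Te, Si, As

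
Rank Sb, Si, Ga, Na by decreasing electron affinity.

Na is in period 3, group 1; Si is in period 3, group 14; Ga is in period 4, group 13; Sb is in period 5, group 15.
Atoms with high Z_eff and room in the valence shell (especially the halogens) have the most exothermic electron affinities.
Here both period and group differ, so the two effects have to be weighed against each other.
Na > Ga: the two effects oppose for this pair; the down-group effect wins (53 vs 29 kJ/mol).
Sb > Na: period and group pull opposite ways; the across-period shift dominates (103 vs 53 kJ/mol).
Si > Sb: the two effects oppose for this pair; the down-group effect wins (134 vs 103 kJ/mol).
Tabulated electron affinity (kJ/mol): Na 53, Si 134, Ga 29, Sb 103.
So from highest to lowest: Si > Sb > Na > Ga.

Si, Sb, Na, Ga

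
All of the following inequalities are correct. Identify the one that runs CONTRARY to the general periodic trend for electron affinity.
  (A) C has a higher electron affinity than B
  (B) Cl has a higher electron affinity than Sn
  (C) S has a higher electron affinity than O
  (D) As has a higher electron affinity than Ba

(C)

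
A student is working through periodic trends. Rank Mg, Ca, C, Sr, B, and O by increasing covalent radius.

O, C, B, Mg, Ca, Sr

B is in period 2, group 13; C is in period 2, group 14; O is in period 2, group 16; Mg is in period 3, group 2; Ca is in period 4, group 2; Sr is in period 5, group 2.
Radius decreases left→right (rising Z_eff, same n) and increases top→bottom (higher n).
Neither a single period nor a single group — weigh both effects.
C > O: C lies to the left of O in period 2, so the across-period effect alone puts C larger.
B > C: B lies to the left of C in period 2, so the across-period effect alone puts B larger.
Mg > B: both effects reinforce here, so Mg is clearly the larger of the two.
Ca > Mg: Ca sits below Mg in group 2, so the down-group effect alone puts Ca larger.
Sr > Ca: they share group 2; the group trend gives Sr the larger value.
Tabulated atomic radius (pm): B 85, C 75, O 63, Mg 139, Ca 171, Sr 185.
So from smallest to largest: O < C < B < Mg < Ca < Sr.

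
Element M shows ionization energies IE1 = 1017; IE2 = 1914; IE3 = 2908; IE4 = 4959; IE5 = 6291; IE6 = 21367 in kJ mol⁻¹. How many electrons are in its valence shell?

5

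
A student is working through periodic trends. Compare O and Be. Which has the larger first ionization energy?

Removing the outermost electron gets harder across a period and easier down a group.
All lie in period 2, so first ionization energy increases left to right.
So O has the larger first ionization energy (O > Be).

O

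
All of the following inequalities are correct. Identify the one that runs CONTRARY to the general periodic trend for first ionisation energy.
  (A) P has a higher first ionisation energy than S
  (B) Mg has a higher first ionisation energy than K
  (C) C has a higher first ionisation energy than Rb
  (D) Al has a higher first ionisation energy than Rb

The general trend: first ionisation energy increases across a period and decreases down a group.
(A) P (period 3, group 15) vs S (period 3, group 16): the stated order contradicts the simple trend.
(B) Mg (period 3, group 2) vs K (period 4, group 1): the stated order agrees with the simple trend.
(C) C (period 2, group 14) vs Rb (period 5, group 1): the stated order agrees with the simple trend.
(D) Al (period 3, group 13) vs Rb (period 5, group 1): the stated order agrees with the simple trend.
The exception is (A): S (3p⁴) ionizes more easily than half-filled P (3p³) because the paired 3p electron in S is pushed out by e⁻–e⁻ repulsion.

(A)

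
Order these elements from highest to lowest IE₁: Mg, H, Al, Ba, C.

Removing the outermost electron gets harder across a period and easier down a group.
Neither a single period nor a single group — weigh both effects.
Al > Ba: both effects reinforce here, so Al is clearly the higher of the two.
Mg > Al: this pair runs against the simple trend — see the exception note.
C > Mg: relative to Mg, both the across-period and down-group shifts push C's first ionization energy up.
H > C: the two effects oppose for this pair; the down-group effect wins (1312 vs 1086 kJ/mol).
Note the exception: Mg has a higher first ionization energy than Al, contrary to the simple trend — Al's single 3p electron is easier to remove than one from Mg's filled 3s².
For reference (kJ/mol): H 1312, C 1086, Mg 738, Al 578, Ba 503.
So from highest to lowest: H > C > Mg > Al > Ba.

H, C, Mg, Al, Ba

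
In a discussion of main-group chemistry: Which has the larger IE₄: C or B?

B

IE_4 is the cost of taking one more electron from the +3 cation: C³⁺ still has 1 valence electron; B³⁺ is the bare [He] core.
Breaking into a closed-shell core is much more expensive than removing a leftover valence electron — B has the largest IE_4 here.
Approximate IE_4 values (kJ/mol): C 6223, B 25026.
Hence IE_4: C < B.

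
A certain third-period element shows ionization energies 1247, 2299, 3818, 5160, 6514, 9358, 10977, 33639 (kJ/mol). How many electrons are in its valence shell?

Look for the largest jump between consecutive ionization energies: IE8/IE7 ≈ 3.1, far larger than any earlier ratio.
That jump marks the point where a core electron is being removed. So the atom has 7 valence electrons.

7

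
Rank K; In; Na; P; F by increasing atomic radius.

F < P < In < Na < K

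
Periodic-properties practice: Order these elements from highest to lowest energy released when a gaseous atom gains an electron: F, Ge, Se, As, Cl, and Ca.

Cl, F, Se, Ge, As, Ca

F is in period 2, group 17; Cl is in period 3, group 17; Ca is in period 4, group 2; Ge is in period 4, group 14; As is in period 4, group 15; Se is in period 4, group 16.
Electron affinity generally becomes more exothermic across a period toward the halogens and less exothermic down a group.
Here both period and group differ, so the two effects have to be weighed against each other.
As > Ca: both are in period 4; the period trend gives As the larger value.
Ge > As: this pair runs against the simple trend — see the exception note.
Se > Ge: both are in period 4; the period trend gives Se the larger value.
F > Se: relative to Se, both the across-period and down-group shifts push F's electron affinity up.
Cl > F: this pair runs against the simple trend — see the exception note.
Note the exception: Ge has a higher electron affinity than As, contrary to the simple trend — adding an electron to As's half-filled 4p³ is unfavourable, so Ge (4p²) has the more exothermic EA.
Note the exception: Cl has a higher electron affinity than F, contrary to the simple trend — F's small 2p subshell makes the incoming electron feel strong e⁻–e⁻ repulsion, so Cl actually releases more energy on gaining an electron.
Tabulated electron affinity (kJ/mol): F 328, Cl 349, Ca 2, Ge 119, As 78, Se 195.
So from highest to lowest: Cl > F > Se > Ge > As > Ca.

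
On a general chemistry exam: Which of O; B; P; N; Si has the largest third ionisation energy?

IE_3 is the cost of taking one more electron from the +2 cation: O²⁺ still has 4 valence electrons; B²⁺ still has 1 valence electron; P²⁺ still has 3 valence electrons; N²⁺ still has 3 valence electrons; Si²⁺ still has 2 valence electrons.
All are still removing valence electrons, so compare the +2 ions as you would atoms: IE_3 generally rises across a period (higher Z_eff) and falls down a group (larger shell), subject to the usual subshell exceptions.
Valence configurations: O²⁺ [He]2s²2p², B²⁺ [He]2s¹, P²⁺ [Ne]3s²3p¹, N²⁺ [He]2s²2p¹, Si²⁺ [Ne]3s².
P²⁺ loses a lone 3p electron whereas Si²⁺ must break into a filled 3s² pair, so IE_3(Si) > IE_3(P) even though P has the higher nuclear charge.
Tabulated IE_3 (kJ/mol): O 5300, B 3660, P 2914, N 4578, Si 3232.
So the third ionization energies run P < Si < B < N < O.

O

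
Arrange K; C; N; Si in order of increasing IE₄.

Si < K < C < N

The fourth ionization energy removes an electron from the +3 ion. For each element: K³⁺ is already 2 electrons into the core; C³⁺ still has 1 valence electron; N³⁺ still has 2 valence electrons; Si³⁺ still has 1 valence electron.
Usually core removal costs more than valence removal, but here the competition is close: a tightly held n=2 valence electron can cost more to remove than an n=3 core electron, so the actual values have to decide it.
Valence configurations: C³⁺ [He]2s¹, N³⁺ [He]2s², Si³⁺ [Ne]3s¹.
The numbers (kJ/mol): K 5877, C 6223, N 7475, Si 4356.
Putting it together, IE_4: Si < K < C < N.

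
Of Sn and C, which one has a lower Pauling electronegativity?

C is in period 2, group 14; Sn is in period 5, group 14.
Smaller atoms with higher effective nuclear charge are more electronegative.
All are in group 14, so electronegativity increases up the group.
So Sn has the lower Pauling electronegativity (Sn < C).

Sn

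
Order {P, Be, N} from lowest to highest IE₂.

Consider each +1 ion: P⁺ still has 4 valence electrons; Be⁺ still has 1 valence electron; N⁺ still has 4 valence electrons.
All are still removing valence electrons, so compare the +1 ions as you would atoms: IE_2 generally rises across a period (higher Z_eff) and falls down a group (larger shell), subject to the usual subshell exceptions.
Valence configurations: P⁺ [Ne]3s²3p², Be⁺ [He]2s¹, N⁺ [He]2s²2p².
Tabulated IE_2 (kJ/mol): P 1907, Be 1757, N 2856.
Hence IE_2: Be < P < N.

Be < P < N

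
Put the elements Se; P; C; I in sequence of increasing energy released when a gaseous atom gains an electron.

C is in period 2, group 14; P is in period 3, group 15; Se is in period 4, group 16; I is in period 5, group 17.
EA tends to increase across a period and decrease down a group, though the pattern is less regular than for IE or radius.
A diagonal step moves right (one effect) and down (the opposite effect) at once.
C > P: period and group pull opposite ways; the down-group shift dominates (122 vs 72 kJ/mol).
Se > C: the two effects oppose for this pair; the across-period effect wins (195 vs 122 kJ/mol).
I > Se: period and group pull opposite ways; the across-period shift dominates (295 vs 195 kJ/mol).
Approximate values (kJ/mol): C 122, P 72, Se 195, I 295.
So from lowest to highest: P < C < Se < I.

P < C < Se < I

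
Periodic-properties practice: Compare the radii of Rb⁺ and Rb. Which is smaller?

Forming Rb⁺ removes 1 electron from Rb. Fewer electrons for the same nuclear charge means less shielding and a higher Z_eff on the remaining electrons, and for main-group metals the entire outer shell is lost.
A cation is smaller than its parent atom: Rb⁺ < Rb.

Rb⁺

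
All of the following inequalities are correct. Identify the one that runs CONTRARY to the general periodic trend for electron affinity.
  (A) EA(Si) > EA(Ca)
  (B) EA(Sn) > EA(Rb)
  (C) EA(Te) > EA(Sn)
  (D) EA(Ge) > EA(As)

(D)

The general trend: electron affinity increases across a period and decreases down a group.
(A) Si (period 3, group 14) vs Ca (period 4, group 2): the stated order agrees with the simple trend.
(B) Sn (period 5, group 14) vs Rb (period 5, group 1): the stated order agrees with the simple trend.
(C) Te (period 5, group 16) vs Sn (period 5, group 14): the stated order agrees with the simple trend.
(D) Ge (period 4, group 14) vs As (period 4, group 15): the stated order contradicts the simple trend.
The exception is (D): adding an electron to As's half-filled 4p³ is unfavourable, so Ge (4p²) has the more exothermic EA.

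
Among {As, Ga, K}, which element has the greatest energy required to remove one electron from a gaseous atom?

Across a period the outer electron is held more tightly (higher IE₁); down a group it sits in a higher shell, more shielded, and comes off more easily.
All lie in period 4, so first ionization energy increases left to right.
The greatest energy required to remove one electron from a gaseous atom among these belongs to As.

As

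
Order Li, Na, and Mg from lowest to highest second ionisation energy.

Mg < Na < Li

After 1 electron has been removed, what remains? Li⁺ is the bare [He] core; Na⁺ is the bare [Ne] core; Mg⁺ still has 1 valence electron.
Pulling an electron out of a noble-gas core costs far more than removing a remaining valence electron, so Na and Li sit at the high end of IE_2.
The numbers (kJ/mol): Li 7298, Na 4562, Mg 1451.
Putting it together, IE_2: Mg < Na < Li.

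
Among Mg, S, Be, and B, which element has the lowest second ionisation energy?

Mg

IE_2 is the cost of taking one more electron from the +1 cation: Mg⁺ still has 1 valence electron; S⁺ still has 5 valence electrons; Be⁺ still has 1 valence electron; B⁺ still has 2 valence electrons.
All are still removing valence electrons, so compare the +1 ions as you would atoms: IE_2 generally rises across a period (higher Z_eff) and falls down a group (larger shell), subject to the usual subshell exceptions.
Valence configurations: Mg⁺ [Ne]3s¹, S⁺ [Ne]3s²3p³, Be⁺ [He]2s¹, B⁺ [He]2s².
Tabulated IE_2 (kJ/mol): Mg 1451, S 2252, Be 1757, B 2427.
Hence IE_2: Mg < Be < S < B.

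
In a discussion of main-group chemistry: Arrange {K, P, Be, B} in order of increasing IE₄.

P, K, Be, B

Consider each +3 ion: K³⁺ is already 2 electrons into the core; P³⁺ still has 2 valence electrons; Be³⁺ is already 1 electron into the core; B³⁺ is the bare [He] core.
Pulling an electron out of a noble-gas core costs far more than removing a remaining valence electron, so K, Be and B sit at the high end of IE_4.
Tabulated IE_4 (kJ/mol): K 5877, P 4964, Be 21007, B 25026.
Hence IE_4: P < K < Be < B.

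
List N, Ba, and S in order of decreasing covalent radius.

Ba, S, N

N is in period 2, group 15; S is in period 3, group 16; Ba is in period 6, group 2.
Across a period the added protons contract the valence shell; down a group each new principal shell makes the atom larger.
Neither a single period nor a single group — weigh both effects.
S > N: the two effects oppose for this pair; the down-group effect wins (103 vs 71 pm).
Ba > S: both effects reinforce here, so Ba is clearly the larger of the two.
For reference (pm): N 71, S 103, Ba 196.
So from largest to smallest: Ba > S > N.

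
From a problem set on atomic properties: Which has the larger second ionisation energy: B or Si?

B

Consider each +1 ion: B⁺ still has 2 valence electrons; Si⁺ still has 3 valence electrons.
All are still removing valence electrons, so compare the +1 ions as you would atoms: IE_2 generally rises across a period (higher Z_eff) and falls down a group (larger shell), subject to the usual subshell exceptions.
Valence configurations: B⁺ [He]2s², Si⁺ [Ne]3s²3p¹.
Approximate IE_2 values (kJ/mol): B 2427, Si 1577.
So the second ionization energies run Si < B.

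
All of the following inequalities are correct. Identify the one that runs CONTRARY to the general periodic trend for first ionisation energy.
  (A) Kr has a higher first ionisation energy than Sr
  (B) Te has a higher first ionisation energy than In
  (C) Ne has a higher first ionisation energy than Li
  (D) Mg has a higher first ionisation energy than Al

The general trend: first ionisation energy increases across a period and decreases down a group.
(A) Kr (period 4, group 18) vs Sr (period 5, group 2): the stated order agrees with the simple trend.
(B) Te (period 5, group 16) vs In (period 5, group 13): the stated order agrees with the simple trend.
(C) Ne (period 2, group 18) vs Li (period 2, group 1): the stated order agrees with the simple trend.
(D) Mg (period 3, group 2) vs Al (period 3, group 13): the stated order contradicts the simple trend.
The exception is (D): Al's single 3p electron is easier to remove than one from Mg's filled 3s².

(D)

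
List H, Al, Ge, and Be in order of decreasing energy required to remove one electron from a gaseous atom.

H, Be, Ge, Al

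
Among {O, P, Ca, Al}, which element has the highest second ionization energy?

Consider each +1 ion: O⁺ still has 5 valence electrons; P⁺ still has 4 valence electrons; Ca⁺ still has 1 valence electron; Al⁺ still has 2 valence electrons.
All are still removing valence electrons, so compare the +1 ions as you would atoms: IE_2 generally rises across a period (higher Z_eff) and falls down a group (larger shell), subject to the usual subshell exceptions.
Valence configurations: O⁺ [He]2s²2p³, P⁺ [Ne]3s²3p², Ca⁺ [Ar]4s¹, Al⁺ [Ne]3s².
Tabulated IE_2 (kJ/mol): O 3388, P 1907, Ca 1145, Al 1817.
Hence IE_2: Ca < Al < P < O.

O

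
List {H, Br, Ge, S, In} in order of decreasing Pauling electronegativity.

H is in period 1, group 1; S is in period 3, group 16; Ge is in period 4, group 14; Br is in period 4, group 17; In is in period 5, group 13.
Smaller atoms with higher effective nuclear charge are more electronegative.
Neither a single period nor a single group — weigh both effects.
Ge > In: both effects reinforce here, so Ge is clearly the higher of the two.
H > Ge: period and group pull opposite ways; the down-group shift dominates (2.20 vs 2.01).
S > H: period and group pull opposite ways; the across-period shift dominates (2.58 vs 2.20).
Br > S: the two effects oppose for this pair; the across-period effect wins (2.96 vs 2.58).
For reference (Pauling): H 2.20, S 2.58, Ge 2.01, Br 2.96, In 1.78.
So from highest to lowest: Br > S > H > Ge > In.

Br > S > H > Ge > In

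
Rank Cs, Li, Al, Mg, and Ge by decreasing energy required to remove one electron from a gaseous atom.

Ge, Mg, Al, Li, Cs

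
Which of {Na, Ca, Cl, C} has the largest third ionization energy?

Na

The third ionization energy removes an electron from the +2 ion. For each element: Na²⁺ is already 1 electron into the core; Ca²⁺ is the bare [Ar] core; Cl²⁺ still has 5 valence electrons; C²⁺ still has 2 valence electrons.
Pulling an electron out of a noble-gas core costs far more than removing a remaining valence electron, so Ca and Na sit at the high end of IE_3.
Valence configurations: Cl²⁺ [Ne]3s²3p³, C²⁺ [He]2s².
Approximate IE_3 values (kJ/mol): Na 6910, Ca 4912, Cl 3822, C 4620.
So the third ionization energies run Cl < C < Ca < Na.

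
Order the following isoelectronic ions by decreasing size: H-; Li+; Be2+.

H- > Li+ > Be2+

All of these have 2 electrons, so size is governed by nuclear charge alone: the more protons, the stronger the pull on the same electron cloud, and the smaller the ion.
Nuclear charges: Be2+ (Z=4), Li+ (Z=3), H- (Z=1).
Largest to smallest: H- > Li+ > Be2+.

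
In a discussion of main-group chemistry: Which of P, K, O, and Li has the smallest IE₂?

After 1 electron has been removed, what remains? P⁺ still has 4 valence electrons; K⁺ is the bare [Ar] core; O⁺ still has 5 valence electrons; Li⁺ is the bare [He] core.
Usually core removal costs more than valence removal, but here the competition is close: a tightly held n=2 valence electron can cost more to remove than an n=3 core electron, so the actual values have to decide it.
Valence configurations: P⁺ [Ne]3s²3p², O⁺ [He]2s²2p³.
Tabulated IE_2 (kJ/mol): P 1907, K 3052, O 3388, Li 7298.
Hence IE_2: P < K < O < Li.

P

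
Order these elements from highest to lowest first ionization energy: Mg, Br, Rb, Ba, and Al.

Mg is in period 3, group 2; Al is in period 3, group 13; Br is in period 4, group 17; Rb is in period 5, group 1; Ba is in period 6, group 2.
Across a period the outer electron is held more tightly (higher IE₁); down a group it sits in a higher shell, more shielded, and comes off more easily.
Here both period and group differ, so the two effects have to be weighed against each other.
Ba > Rb: the two effects oppose for this pair; the across-period effect wins (503 vs 403 kJ/mol).
Al > Ba: both effects reinforce here, so Al is clearly the higher of the two.
Mg > Al: this pair runs against the simple trend — see the exception note.
Br > Mg: the two effects oppose for this pair; the across-period effect wins (1140 vs 738 kJ/mol).
Note the exception: Mg has a higher first ionization energy than Al, contrary to the simple trend — Al's single 3p electron is easier to remove than one from Mg's filled 3s².
For reference (kJ/mol): Mg 738, Al 578, Br 1140, Rb 403, Ba 503.
So from highest to lowest: Br > Mg > Al > Ba > Rb.

Br > Mg > Al > Ba > Rb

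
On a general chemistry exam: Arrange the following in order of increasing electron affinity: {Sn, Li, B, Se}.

B < Li < Sn < Se

Li is in period 2, group 1; B is in period 2, group 13; Se is in period 4, group 16; Sn is in period 5, group 14.
Electron affinity generally becomes more exothermic across a period toward the halogens and less exothermic down a group.
These span different periods and groups, so the two trends combine.
Li > B: this pair runs against the simple trend — see the exception note.
Sn > Li: the two effects oppose for this pair; the across-period effect wins (107 vs 60 kJ/mol).
Se > Sn: both effects reinforce here, so Se is clearly the higher of the two.
Note the exception: Li has a higher electron affinity than B, contrary to the simple trend — B's ns²np¹ configuration gives only a small electron affinity — the sparsely filled np subshell binds an added electron weakly.
For reference (kJ/mol): Li 60, B 27, Se 195, Sn 107.
So from lowest to highest: B < Li < Sn < Se.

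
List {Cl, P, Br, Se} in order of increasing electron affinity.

P < Se < Br < Cl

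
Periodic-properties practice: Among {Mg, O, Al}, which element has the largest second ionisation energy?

O

After 1 electron has been removed, what remains? Mg⁺ still has 1 valence electron; O⁺ still has 5 valence electrons; Al⁺ still has 2 valence electrons.
All are still removing valence electrons, so compare the +1 ions as you would atoms: IE_2 generally rises across a period (higher Z_eff) and falls down a group (larger shell), subject to the usual subshell exceptions.
Valence configurations: Mg⁺ [Ne]3s¹, O⁺ [He]2s²2p³, Al⁺ [Ne]3s².
Approximate IE_2 values (kJ/mol): Mg 1451, O 3388, Al 1817.
So the second ionization energies run Mg < Al < O.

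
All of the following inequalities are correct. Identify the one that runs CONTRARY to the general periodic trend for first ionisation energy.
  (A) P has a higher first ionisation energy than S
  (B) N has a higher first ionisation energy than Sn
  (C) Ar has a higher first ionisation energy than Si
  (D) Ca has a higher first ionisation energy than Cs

(A)

The general trend: first ionisation energy increases across a period and decreases down a group.
(A) P (period 3, group 15) vs S (period 3, group 16): the stated order contradicts the simple trend.
(B) N (period 2, group 15) vs Sn (period 5, group 14): the stated order agrees with the simple trend.
(C) Ar (period 3, group 18) vs Si (period 3, group 14): the stated order agrees with the simple trend.
(D) Ca (period 4, group 2) vs Cs (period 6, group 1): the stated order agrees with the simple trend.
The exception is (A): S (3p⁴) ionizes more easily than half-filled P (3p³) because the paired 3p electron in S is pushed out by e⁻–e⁻ repulsion.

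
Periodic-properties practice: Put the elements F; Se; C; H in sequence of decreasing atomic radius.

Atomic radius shrinks across a period as nuclear charge pulls the same shell inward, and grows down a group as new shells are added.
These span different periods and groups, so the two trends combine.
F > H: the two effects oppose for this pair; the down-group effect wins (64 vs 32 pm).
C > F: both are in period 2; the period trend gives C the larger value.
Se > C: period and group pull opposite ways; the down-group shift dominates (116 vs 75 pm).
Tabulated atomic radius (pm): H 32, C 75, F 64, Se 116.
So from largest to smallest: Se > C > F > H.

Se > C > F > H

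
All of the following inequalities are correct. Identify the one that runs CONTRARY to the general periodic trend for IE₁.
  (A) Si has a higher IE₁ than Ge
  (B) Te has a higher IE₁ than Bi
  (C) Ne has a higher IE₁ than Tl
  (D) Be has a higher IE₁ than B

The general trend: IE₁ increases across a period and decreases down a group.
(A) Si (period 3, group 14) vs Ge (period 4, group 14): the stated order agrees with the simple trend.
(B) Te (period 5, group 16) vs Bi (period 6, group 15): the stated order agrees with the simple trend.
(C) Ne (period 2, group 18) vs Tl (period 6, group 13): the stated order agrees with the simple trend.
(D) Be (period 2, group 2) vs B (period 2, group 13): the stated order contradicts the simple trend.
The exception is (D): removing B's lone 2p electron is easier than breaking Be's filled 2s².

(D)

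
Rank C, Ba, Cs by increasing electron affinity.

C is in period 2, group 14; Cs is in period 6, group 1; Ba is in period 6, group 2.
Electron affinity generally becomes more exothermic across a period toward the halogens and less exothermic down a group.
These span different periods and groups, so the two trends combine.
Cs > Ba: this pair runs against the simple trend — see the exception note.
C > Cs: relative to Cs, both the across-period and down-group shifts push C's electron affinity up.
Note the exception: Cs has a higher electron affinity than Ba, contrary to the simple trend — adding an electron to Ba (ns²) has to open a new, higher-energy np subshell, which is unfavourable.
For reference (kJ/mol): C 122, Cs 46, Ba 14.
So from lowest to highest: Ba < Cs < C.

Ba, Cs, C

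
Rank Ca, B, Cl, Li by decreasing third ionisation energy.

Li > Ca > Cl > B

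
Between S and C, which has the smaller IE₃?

The third ionization energy removes an electron from the +2 ion. For each element: S²⁺ still has 4 valence electrons; C²⁺ still has 2 valence electrons.
All are still removing valence electrons, so compare the +2 ions as you would atoms: IE_3 generally rises across a period (higher Z_eff) and falls down a group (larger shell), subject to the usual subshell exceptions.
Valence configurations: S²⁺ [Ne]3s²3p², C²⁺ [He]2s².
Tabulated IE_3 (kJ/mol): S 3357, C 4620.
Putting it together, IE_3: S < C.

S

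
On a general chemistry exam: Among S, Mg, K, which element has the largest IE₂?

K

The second ionization energy removes an electron from the +1 ion. For each element: S⁺ still has 5 valence electrons; Mg⁺ still has 1 valence electron; K⁺ is the bare [Ar] core.
Breaking into a closed-shell core is much more expensive than removing a leftover valence electron — K has the largest IE_2 here.
Valence configurations: S⁺ [Ne]3s²3p³, Mg⁺ [Ne]3s¹.
Tabulated IE_2 (kJ/mol): S 2252, Mg 1451, K 3052.
Putting it together, IE_2: Mg < S < K.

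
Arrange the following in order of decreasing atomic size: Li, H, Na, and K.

H is in period 1, group 1; Li is in period 2, group 1; Na is in period 3, group 1; K is in period 4, group 1.
Across a period the added protons contract the valence shell; down a group each new principal shell makes the atom larger.
All are in group 1, so atomic radius increases down the group.
So from largest to smallest: K > Na > Li > H.

K > Na > Li > H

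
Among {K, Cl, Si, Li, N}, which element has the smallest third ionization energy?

Si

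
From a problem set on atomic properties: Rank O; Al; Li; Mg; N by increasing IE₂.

After 1 electron has been removed, what remains? O⁺ still has 5 valence electrons; Al⁺ still has 2 valence electrons; Li⁺ is the bare [He] core; Mg⁺ still has 1 valence electron; N⁺ still has 4 valence electrons.
Breaking into a closed-shell core is much more expensive than removing a leftover valence electron — Li has the largest IE_2 here.
Valence configurations: O⁺ [He]2s²2p³, Al⁺ [Ne]3s², Mg⁺ [Ne]3s¹, N⁺ [He]2s²2p².
Approximate IE_2 values (kJ/mol): O 3388, Al 1817, Li 7298, Mg 1451, N 2856.
Putting it together, IE_2: Mg < Al < N < O < Li.

Mg < Al < N < O < Li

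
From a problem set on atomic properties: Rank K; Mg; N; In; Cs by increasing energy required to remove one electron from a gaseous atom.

Cs, K, In, Mg, N

N is in period 2, group 15; Mg is in period 3, group 2; K is in period 4, group 1; In is in period 5, group 13; Cs is in period 6, group 1.
IE₁ increases left→right with effective nuclear charge and decreases top→bottom as the valence shell moves farther out.
These span different periods and groups, so the two trends combine.
K > Cs: K sits above Cs in group 1, so the down-group effect alone puts K higher.
In > K: period and group pull opposite ways; the across-period shift dominates (558 vs 419 kJ/mol).
Mg > In: period and group pull opposite ways; the down-group shift dominates (738 vs 558 kJ/mol).
N > Mg: both effects reinforce here, so N is clearly the higher of the two.
For reference (kJ/mol): N 1402, Mg 738, K 419, In 558, Cs 376.
So from lowest to highest: Cs < K < In < Mg < N.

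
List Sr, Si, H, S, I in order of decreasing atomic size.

Sr > I > Si > S > H

Atomic radius shrinks across a period as nuclear charge pulls the same shell inward, and grows down a group as new shells are added.
These span different periods and groups, so the two trends combine.
S > H: the two effects oppose for this pair; the down-group effect wins (103 vs 32 pm).
Si > S: both are in period 3; the period trend gives Si the larger value.
I > Si: the two effects oppose for this pair; the down-group effect wins (133 vs 116 pm).
Sr > I: Sr lies to the left of I in period 5, so the across-period effect alone puts Sr larger.
For reference (pm): H 32, Si 116, S 103, Sr 185, I 133.
So from largest to smallest: Sr > I > Si > S > H.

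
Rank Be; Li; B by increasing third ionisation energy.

After 2 electrons have been removed, what remains? Be²⁺ is the bare [He] core; Li²⁺ is already 1 electron into the core; B²⁺ still has 1 valence electron.
Breaking into a closed-shell core is much more expensive than removing a leftover valence electron — Li and Be have the largest IE_3 here.
Tabulated IE_3 (kJ/mol): Be 14849, Li 11815, B 3660.
Overall IE_3 order: B < Li < Be.

B < Li < Be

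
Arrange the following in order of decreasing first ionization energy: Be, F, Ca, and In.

Be is in period 2, group 2; F is in period 2, group 17; Ca is in period 4, group 2; In is in period 5, group 13.
Across a period the outer electron is held more tightly (higher IE₁); down a group it sits in a higher shell, more shielded, and comes off more easily.
Here both period and group differ, so the two effects have to be weighed against each other.
Ca > In: the two effects oppose for this pair; the down-group effect wins (590 vs 558 kJ/mol).
Be > Ca: Be sits above Ca in group 2, so the down-group effect alone puts Be higher.
F > Be: both are in period 2; the period trend gives F the larger value.
For reference (kJ/mol): Be 900, F 1681, Ca 590, In 558.
So from highest to lowest: F > Be > Ca > In.

F > Be > Ca > In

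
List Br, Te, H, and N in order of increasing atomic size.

H < N < Br < Te

H is in period 1, group 1; N is in period 2, group 15; Br is in period 4, group 17; Te is in period 5, group 16.
Radius decreases left→right (rising Z_eff, same n) and increases top→bottom (higher n).
Here both period and group differ, so the two effects have to be weighed against each other.
N > H: period and group pull opposite ways; the down-group shift dominates (71 vs 32 pm).
Br > N: the two effects oppose for this pair; the down-group effect wins (114 vs 71 pm).
Te > Br: relative to Br, both the across-period and down-group shifts push Te's atomic radius up.
Approximate values (pm): H 32, N 71, Br 114, Te 136.
So from smallest to largest: H < N < Br < Te.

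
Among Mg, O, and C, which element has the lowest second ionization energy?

Mg

Consider each +1 ion: Mg⁺ still has 1 valence electron; O⁺ still has 5 valence electrons; C⁺ still has 3 valence electrons.
All are still removing valence electrons, so compare the +1 ions as you would atoms: IE_2 generally rises across a period (higher Z_eff) and falls down a group (larger shell), subject to the usual subshell exceptions.
Valence configurations: Mg⁺ [Ne]3s¹, O⁺ [He]2s²2p³, C⁺ [He]2s²2p¹.
The numbers (kJ/mol): Mg 1451, O 3388, C 2353.
Hence IE_2: Mg < C < O.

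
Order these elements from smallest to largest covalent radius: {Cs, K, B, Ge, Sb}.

B < Ge < Sb < K < Cs

Across a period the added protons contract the valence shell; down a group each new principal shell makes the atom larger.
Here both period and group differ, so the two effects have to be weighed against each other.
Ge > B: the two effects oppose for this pair; the down-group effect wins (121 vs 85 pm).
Sb > Ge: the two effects oppose for this pair; the down-group effect wins (140 vs 121 pm).
K > Sb: period and group pull opposite ways; the across-period shift dominates (196 vs 140 pm).
Cs > K: Cs sits below K in group 1, so the down-group effect alone puts Cs larger.
Tabulated atomic radius (pm): B 85, K 196, Ge 121, Sb 140, Cs 232.
So from smallest to largest: B < Ge < Sb < K < Cs.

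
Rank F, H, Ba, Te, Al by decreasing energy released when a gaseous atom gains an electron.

F, Te, H, Al, Ba

H is in period 1, group 1; F is in period 2, group 17; Al is in period 3, group 13; Te is in period 5, group 16; Ba is in period 6, group 2.
EA tends to increase across a period and decrease down a group, though the pattern is less regular than for IE or radius.
Neither a single period nor a single group — weigh both effects.
Al > Ba: both effects reinforce here, so Al is clearly the higher of the two.
H > Al: the two effects oppose for this pair; the down-group effect wins (73 vs 42 kJ/mol).
Te > H: the two effects oppose for this pair; the across-period effect wins (190 vs 73 kJ/mol).
F > Te: relative to Te, both the across-period and down-group shifts push F's electron affinity up.
Approximate values (kJ/mol): H 73, F 328, Al 42, Te 190, Ba 14.
So from highest to lowest: F > Te > H > Al > Ba.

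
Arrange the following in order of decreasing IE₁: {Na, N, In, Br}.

N > Br > In > Na

N is in period 2, group 15; Na is in period 3, group 1; Br is in period 4, group 17; In is in period 5, group 13.
Removing the outermost electron gets harder across a period and easier down a group.
Neither a single period nor a single group — weigh both effects.
In > Na: period and group pull opposite ways; the across-period shift dominates (558 vs 496 kJ/mol).
Br > In: both effects reinforce here, so Br is clearly the higher of the two.
N > Br: period and group pull opposite ways; the down-group shift dominates (1402 vs 1140 kJ/mol).
Approximate values (kJ/mol): N 1402, Na 496, Br 1140, In 558.
So from highest to lowest: N > Br > In > Na.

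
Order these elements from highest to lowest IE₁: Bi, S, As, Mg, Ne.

Ne > S > As > Mg > Bi

Ne is in period 2, group 18; Mg is in period 3, group 2; S is in period 3, group 16; As is in period 4, group 15; Bi is in period 6, group 15.
Removing the outermost electron gets harder across a period and easier down a group.
Here both period and group differ, so the two effects have to be weighed against each other.
Mg > Bi: period and group pull opposite ways; the down-group shift dominates (738 vs 703 kJ/mol).
As > Mg: the two effects oppose for this pair; the across-period effect wins (947 vs 738 kJ/mol).
S > As: both effects reinforce here, so S is clearly the higher of the two.
Ne > S: relative to S, both the across-period and down-group shifts push Ne's first ionization energy up.
For reference (kJ/mol): Ne 2081, Mg 738, S 1000, As 947, Bi 703.
So from highest to lowest: Ne > S > As > Mg > Bi.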